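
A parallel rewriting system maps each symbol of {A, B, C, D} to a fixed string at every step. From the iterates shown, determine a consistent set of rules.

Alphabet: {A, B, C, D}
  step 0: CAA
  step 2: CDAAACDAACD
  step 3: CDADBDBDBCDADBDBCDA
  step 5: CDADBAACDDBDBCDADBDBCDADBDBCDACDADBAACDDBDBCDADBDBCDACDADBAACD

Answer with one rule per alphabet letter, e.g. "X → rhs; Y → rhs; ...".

  step 2 ⇒ step 3: CDAAACDAACD ⇒ CD·A·DB·DB·DB·CD·A·DB·DB·CD·A
    A ↦ DB
    C ↦ CD
    D ↦ A
    B ↦ ACD  (constrained at step 3)

A->DB, B->ACD, C->CD, D->A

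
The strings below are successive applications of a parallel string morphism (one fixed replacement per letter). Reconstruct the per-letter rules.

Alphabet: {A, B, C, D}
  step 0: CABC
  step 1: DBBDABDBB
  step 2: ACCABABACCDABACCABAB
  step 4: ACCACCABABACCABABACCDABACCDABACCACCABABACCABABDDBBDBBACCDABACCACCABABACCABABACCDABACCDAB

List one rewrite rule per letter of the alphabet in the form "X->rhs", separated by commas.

A->D, B->AB, C->DBB, D->ACC

  step 1 ⇒ step 2: DBBDABDBB ⇒ ACC·AB·AB·ACC·D·AB·ACC·AB·AB
    A ↦ D
    B ↦ AB
    D ↦ ACC
  step 0 ⇒ step 1: CABC ⇒ DBB·D·AB·DBB
    C ↦ DBB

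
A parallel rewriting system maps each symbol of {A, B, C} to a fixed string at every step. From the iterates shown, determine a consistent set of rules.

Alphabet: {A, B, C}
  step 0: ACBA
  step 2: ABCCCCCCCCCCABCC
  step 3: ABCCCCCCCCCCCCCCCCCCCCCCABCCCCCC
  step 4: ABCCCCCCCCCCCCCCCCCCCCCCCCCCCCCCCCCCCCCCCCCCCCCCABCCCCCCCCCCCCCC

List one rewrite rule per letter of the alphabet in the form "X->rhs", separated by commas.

  step 3 ⇒ step 4: ABCCCCCCCCCCCCCCCCCCCCCCABCCCCCC ⇒ AB·CC·CC·CC·CC·CC·CC·CC·CC·CC·CC·CC·CC·CC·CC·CC·CC·CC·CC·CC·CC·CC·CC·CC·AB·CC·CC·CC·CC·CC·CC·CC
    A ↦ AB
    B ↦ CC
    C ↦ CC

A->AB, B->CC, C->CC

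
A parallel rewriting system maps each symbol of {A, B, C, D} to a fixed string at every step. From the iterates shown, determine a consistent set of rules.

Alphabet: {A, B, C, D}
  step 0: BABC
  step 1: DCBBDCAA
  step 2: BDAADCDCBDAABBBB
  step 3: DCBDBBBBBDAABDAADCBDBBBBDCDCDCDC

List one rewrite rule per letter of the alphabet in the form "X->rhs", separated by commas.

  step 2 ⇒ step 3: BDAADCDCBDAABBBB ⇒ DC·BD·BB·BB·BD·AA·BD·AA·DC·BD·BB·BB·DC·DC·DC·DC
    A ↦ BB
    B ↦ DC
    C ↦ AA
    D ↦ BD

A->BB, B->DC, C->AA, D->BD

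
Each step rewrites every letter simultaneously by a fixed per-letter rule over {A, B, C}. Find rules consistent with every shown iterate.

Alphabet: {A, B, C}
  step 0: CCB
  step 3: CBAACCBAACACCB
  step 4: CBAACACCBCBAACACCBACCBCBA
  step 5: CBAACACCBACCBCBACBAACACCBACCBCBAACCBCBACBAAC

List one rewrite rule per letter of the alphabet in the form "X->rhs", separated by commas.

  step 4 ⇒ step 5: CBAACACCBCBAACACCBACCBCBA ⇒ CB·A·AC·AC·CB·AC·CB·CB·A·CB·A·AC·AC·CB·AC·CB·CB·A·AC·CB·CB·A·CB·A·AC
    A ↦ AC
    B ↦ A
    C ↦ CB

A->AC, B->A, C->CB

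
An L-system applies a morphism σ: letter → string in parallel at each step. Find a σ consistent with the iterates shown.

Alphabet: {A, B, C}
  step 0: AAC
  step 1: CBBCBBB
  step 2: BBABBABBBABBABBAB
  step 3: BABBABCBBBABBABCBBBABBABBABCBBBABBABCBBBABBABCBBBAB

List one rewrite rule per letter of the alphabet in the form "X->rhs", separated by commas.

A->CBB, B->BAB, C->B

  step 2 ⇒ step 3: BBABBABBBABBABBAB ⇒ BAB·BAB·CBB·BAB·BAB·CBB·BAB·BAB·BAB·CBB·BAB·BAB·CBB·BAB·BAB·CBB·BAB
    A ↦ CBB
    B ↦ BAB
  step 0 ⇒ step 1: AAC ⇒ CBB·CBB·B
    C ↦ B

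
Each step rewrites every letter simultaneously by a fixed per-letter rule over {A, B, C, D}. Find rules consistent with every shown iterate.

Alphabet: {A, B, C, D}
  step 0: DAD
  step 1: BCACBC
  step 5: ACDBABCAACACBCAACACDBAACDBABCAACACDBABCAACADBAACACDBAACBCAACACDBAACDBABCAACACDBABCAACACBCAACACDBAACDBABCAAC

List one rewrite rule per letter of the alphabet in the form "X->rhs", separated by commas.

A->AC, B->A, C->DBA, D->BC

  step 0 ⇒ step 1: DAD ⇒ BC·AC·BC
    A ↦ AC
    D ↦ BC
    B ↦ A  (constrained at step 1)
    C ↦ DBA  (constrained at step 1)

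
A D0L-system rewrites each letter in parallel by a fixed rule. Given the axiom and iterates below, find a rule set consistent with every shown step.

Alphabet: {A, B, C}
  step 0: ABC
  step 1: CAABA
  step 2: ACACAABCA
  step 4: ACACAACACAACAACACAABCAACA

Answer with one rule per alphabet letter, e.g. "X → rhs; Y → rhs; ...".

  step 1 ⇒ step 2: CAABA ⇒ A·CA·CA·AB·CA
    A ↦ CA
    B ↦ AB
    C ↦ A

A->CA, B->AB, C->A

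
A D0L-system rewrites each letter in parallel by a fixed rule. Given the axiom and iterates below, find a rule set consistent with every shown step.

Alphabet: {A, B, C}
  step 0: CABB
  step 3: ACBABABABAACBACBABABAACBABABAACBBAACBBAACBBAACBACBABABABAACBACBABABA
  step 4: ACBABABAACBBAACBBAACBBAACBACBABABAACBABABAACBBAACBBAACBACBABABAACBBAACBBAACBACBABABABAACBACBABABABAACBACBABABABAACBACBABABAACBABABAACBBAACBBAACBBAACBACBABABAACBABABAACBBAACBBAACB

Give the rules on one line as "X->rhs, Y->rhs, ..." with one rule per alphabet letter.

  step 3 ⇒ step 4: ACBABABABAACBACBABABAACBABABAACBBAACBBAACBBAACBACBABABABAACBACBABABA ⇒ ACB·ABA·BA·ACB·BA·ACB·BA·ACB·BA·ACB·ACB·ABA·BA·ACB·ABA·BA·ACB·BA·ACB·BA·ACB·ACB·ABA·BA·ACB·BA·ACB·BA·ACB·ACB·ABA·BA·BA·ACB·ACB·ABA·BA·BA·ACB·ACB·ABA·BA·BA·ACB·ACB·ABA·BA·ACB·ABA·BA·ACB·BA·ACB·BA·ACB·BA·ACB·ACB·ABA·BA·ACB·ABA·BA·ACB·BA·ACB·BA·ACB
    A ↦ ACB
    B ↦ BA
    C ↦ ABA

A->ACB, B->BA, C->ABA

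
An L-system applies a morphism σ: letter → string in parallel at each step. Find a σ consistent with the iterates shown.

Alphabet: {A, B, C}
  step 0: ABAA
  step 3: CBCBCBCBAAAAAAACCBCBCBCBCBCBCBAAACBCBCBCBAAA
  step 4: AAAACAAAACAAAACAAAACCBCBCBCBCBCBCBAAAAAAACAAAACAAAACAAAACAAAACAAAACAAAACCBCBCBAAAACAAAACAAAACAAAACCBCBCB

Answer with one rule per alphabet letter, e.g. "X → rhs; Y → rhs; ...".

A->CB, B->AC, C->AAA

  step 3 ⇒ step 4: CBCBCBCBAAAAAAACCBCBCBCBCBCBCBAAACBCBCBCBAAA ⇒ AAA·AC·AAA·AC·AAA·AC·AAA·AC·CB·CB·CB·CB·CB·CB·CB·AAA·AAA·AC·AAA·AC·AAA·AC·AAA·AC·AAA·AC·AAA·AC·AAA·AC·CB·CB·CB·AAA·AC·AAA·AC·AAA·AC·AAA·AC·CB·CB·CB
    A ↦ CB
    B ↦ AC
    C ↦ AAA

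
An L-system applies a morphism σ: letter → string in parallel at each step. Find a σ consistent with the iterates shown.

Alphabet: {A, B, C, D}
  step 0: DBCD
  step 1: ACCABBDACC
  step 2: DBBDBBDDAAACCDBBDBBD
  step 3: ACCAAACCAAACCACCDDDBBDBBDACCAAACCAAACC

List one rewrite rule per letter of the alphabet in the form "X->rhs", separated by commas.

A->D, B->A, C->BBD, D->ACC

  step 2 ⇒ step 3: DBBDBBDDAAACCDBBDBBD ⇒ ACC·A·A·ACC·A·A·ACC·ACC·D·D·D·BBD·BBD·ACC·A·A·ACC·A·A·ACC
    A ↦ D
    B ↦ A
    C ↦ BBD
    D ↦ ACC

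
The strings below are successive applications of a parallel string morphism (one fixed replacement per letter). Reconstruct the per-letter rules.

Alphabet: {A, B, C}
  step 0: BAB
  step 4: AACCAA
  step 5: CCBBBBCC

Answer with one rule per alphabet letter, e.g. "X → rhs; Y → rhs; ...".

A->C, B->A, C->BB

  step 4 ⇒ step 5: AACCAA ⇒ C·C·BB·BB·C·C
    A ↦ C
    C ↦ BB
    B ↦ A  (constrained at step 0)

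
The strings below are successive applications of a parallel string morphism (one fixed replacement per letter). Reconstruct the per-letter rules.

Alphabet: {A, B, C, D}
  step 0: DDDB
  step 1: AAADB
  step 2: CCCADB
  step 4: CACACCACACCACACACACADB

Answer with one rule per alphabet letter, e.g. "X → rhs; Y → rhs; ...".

  step 1 ⇒ step 2: AAADB ⇒ C·C·C·A·DB
    A ↦ C
    B ↦ DB
    D ↦ A
    C ↦ ACA  (constrained at step 2)

A->C, B->DB, C->ACA, D->A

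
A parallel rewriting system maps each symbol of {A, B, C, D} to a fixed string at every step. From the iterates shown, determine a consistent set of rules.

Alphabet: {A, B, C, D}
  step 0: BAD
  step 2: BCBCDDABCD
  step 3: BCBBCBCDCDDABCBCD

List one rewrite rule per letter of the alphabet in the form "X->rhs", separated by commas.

A->DA, B->BC, C->B, D->CD

  step 2 ⇒ step 3: BCBCDDABCD ⇒ BC·B·BC·B·CD·CD·DA·BC·B·CD
    A ↦ DA
    B ↦ BC
    C ↦ B
    D ↦ CD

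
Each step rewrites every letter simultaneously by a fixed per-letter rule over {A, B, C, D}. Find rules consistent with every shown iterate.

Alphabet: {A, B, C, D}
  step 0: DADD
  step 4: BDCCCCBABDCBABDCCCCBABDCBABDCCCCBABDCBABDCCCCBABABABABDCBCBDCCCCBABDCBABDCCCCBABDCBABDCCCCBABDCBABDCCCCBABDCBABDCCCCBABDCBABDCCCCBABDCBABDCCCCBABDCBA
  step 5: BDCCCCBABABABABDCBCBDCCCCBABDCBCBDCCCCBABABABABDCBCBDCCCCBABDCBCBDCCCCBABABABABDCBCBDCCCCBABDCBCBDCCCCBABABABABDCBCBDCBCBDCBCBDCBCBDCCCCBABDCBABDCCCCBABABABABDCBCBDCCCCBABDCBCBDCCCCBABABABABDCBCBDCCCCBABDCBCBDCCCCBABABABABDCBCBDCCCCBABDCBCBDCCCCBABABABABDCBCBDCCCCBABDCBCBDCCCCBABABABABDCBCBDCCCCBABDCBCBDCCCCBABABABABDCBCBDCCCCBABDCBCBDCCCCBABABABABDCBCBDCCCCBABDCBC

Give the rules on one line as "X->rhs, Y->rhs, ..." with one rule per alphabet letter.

A->BC, B->BDC, C->BA, D->CCC

  step 4 ⇒ step 5: BDCCCCBABDCBABDCCCCBABDCBABDCCCCBABDCBABDCCCCBABABABABDCBCBDCCCCBABDCBABDCCCCBABDCBABDCCCCBABDCBABDCCCCBABDCBABDCCCCBABDCBABDCCCCBABDCBABDCCCCBABDCBA ⇒ BDC·CCC·BA·BA·BA·BA·BDC·BC·BDC·CCC·BA·BDC·BC·BDC·CCC·BA·BA·BA·BA·BDC·BC·BDC·CCC·BA·BDC·BC·BDC·CCC·BA·BA·BA·BA·BDC·BC·BDC·CCC·BA·BDC·BC·BDC·CCC·BA·BA·BA·BA·BDC·BC·BDC·BC·BDC·BC·BDC·BC·BDC·CCC·BA·BDC·BA·BDC·CCC·BA·BA·BA·BA·BDC·BC·BDC·CCC·BA·BDC·BC·BDC·CCC·BA·BA·BA·BA·BDC·BC·BDC·CCC·BA·BDC·BC·BDC·CCC·BA·BA·BA·BA·BDC·BC·BDC·CCC·BA·BDC·BC·BDC·CCC·BA·BA·BA·BA·BDC·BC·BDC·CCC·BA·BDC·BC·BDC·CCC·BA·BA·BA·BA·BDC·BC·BDC·CCC·BA·BDC·BC·BDC·CCC·BA·BA·BA·BA·BDC·BC·BDC·CCC·BA·BDC·BC·BDC·CCC·BA·BA·BA·BA·BDC·BC·BDC·CCC·BA·BDC·BC
    A ↦ BC
    B ↦ BDC
    C ↦ BA
    D ↦ CCC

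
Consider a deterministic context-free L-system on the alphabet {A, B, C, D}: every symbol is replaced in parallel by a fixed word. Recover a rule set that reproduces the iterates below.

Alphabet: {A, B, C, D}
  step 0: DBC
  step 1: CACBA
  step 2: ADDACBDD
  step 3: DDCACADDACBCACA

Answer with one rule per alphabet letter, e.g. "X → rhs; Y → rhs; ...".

  step 2 ⇒ step 3: ADDACBDD ⇒ DD·CA·CA·DD·A·CB·CA·CA
    A ↦ DD
    B ↦ CB
    C ↦ A
    D ↦ CA

A->DD, B->CB, C->A, D->CA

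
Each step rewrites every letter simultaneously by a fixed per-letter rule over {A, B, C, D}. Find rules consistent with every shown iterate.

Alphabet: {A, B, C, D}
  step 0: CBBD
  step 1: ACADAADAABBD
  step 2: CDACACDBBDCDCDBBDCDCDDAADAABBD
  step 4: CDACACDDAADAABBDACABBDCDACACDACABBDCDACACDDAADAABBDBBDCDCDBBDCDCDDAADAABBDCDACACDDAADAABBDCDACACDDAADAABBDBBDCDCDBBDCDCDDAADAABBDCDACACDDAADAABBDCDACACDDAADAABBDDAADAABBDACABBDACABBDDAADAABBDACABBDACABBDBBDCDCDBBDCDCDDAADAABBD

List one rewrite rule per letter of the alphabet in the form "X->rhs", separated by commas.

A->CD, B->DAA, C->ACA, D->BBD

  step 1 ⇒ step 2: ACADAADAABBD ⇒ CD·ACA·CD·BBD·CD·CD·BBD·CD·CD·DAA·DAA·BBD
    A ↦ CD
    B ↦ DAA
    C ↦ ACA
    D ↦ BBD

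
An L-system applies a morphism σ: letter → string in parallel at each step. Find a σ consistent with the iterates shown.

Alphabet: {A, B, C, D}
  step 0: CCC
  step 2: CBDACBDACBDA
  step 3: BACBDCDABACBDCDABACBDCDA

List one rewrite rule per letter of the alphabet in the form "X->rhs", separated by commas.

A->DA, B->CB, C->BA, D->DC

  step 2 ⇒ step 3: CBDACBDACBDA ⇒ BA·CB·DC·DA·BA·CB·DC·DA·BA·CB·DC·DA
    A ↦ DA
    B ↦ CB
    C ↦ BA
    D ↦ DC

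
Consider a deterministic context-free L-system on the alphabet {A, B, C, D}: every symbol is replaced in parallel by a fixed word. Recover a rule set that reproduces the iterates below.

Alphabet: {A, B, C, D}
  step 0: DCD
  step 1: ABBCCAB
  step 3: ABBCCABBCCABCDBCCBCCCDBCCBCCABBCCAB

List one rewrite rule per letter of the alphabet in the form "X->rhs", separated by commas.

A->D, B->CD, C->BCC, D->AB

  step 0 ⇒ step 1: DCD ⇒ AB·BCC·AB
    C ↦ BCC
    D ↦ AB
    A ↦ D  (constrained at step 1)
    B ↦ CD  (constrained at step 1)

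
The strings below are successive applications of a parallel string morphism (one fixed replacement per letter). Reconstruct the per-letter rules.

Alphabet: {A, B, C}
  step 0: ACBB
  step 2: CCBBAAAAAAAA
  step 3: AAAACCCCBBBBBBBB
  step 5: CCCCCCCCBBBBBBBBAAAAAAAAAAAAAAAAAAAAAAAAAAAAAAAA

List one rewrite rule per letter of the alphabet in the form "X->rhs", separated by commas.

  step 2 ⇒ step 3: CCBBAAAAAAAA ⇒ AA·AA·CC·CC·B·B·B·B·B·B·B·B
    A ↦ B
    B ↦ CC
    C ↦ AA

A->B, B->CC, C->AA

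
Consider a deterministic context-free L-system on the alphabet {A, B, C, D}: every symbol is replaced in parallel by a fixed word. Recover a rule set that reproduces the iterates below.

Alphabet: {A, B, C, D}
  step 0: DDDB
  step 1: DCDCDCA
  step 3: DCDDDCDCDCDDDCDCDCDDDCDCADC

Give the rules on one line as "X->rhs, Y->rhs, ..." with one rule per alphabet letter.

A->BD, B->A, C->DD, D->DC

  step 0 ⇒ step 1: DDDB ⇒ DC·DC·DC·A
    B ↦ A
    D ↦ DC
    A ↦ BD  (constrained at step 1)
    C ↦ DD  (constrained at step 1)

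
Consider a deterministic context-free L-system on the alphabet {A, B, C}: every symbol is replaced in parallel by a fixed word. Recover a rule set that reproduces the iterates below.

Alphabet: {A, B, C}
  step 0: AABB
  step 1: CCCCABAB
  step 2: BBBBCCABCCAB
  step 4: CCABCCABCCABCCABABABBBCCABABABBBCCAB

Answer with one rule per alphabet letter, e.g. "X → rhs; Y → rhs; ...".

  step 1 ⇒ step 2: CCCCABAB ⇒ B·B·B·B·CC·AB·CC·AB
    A ↦ CC
    B ↦ AB
    C ↦ B

A->CC, B->AB, C->B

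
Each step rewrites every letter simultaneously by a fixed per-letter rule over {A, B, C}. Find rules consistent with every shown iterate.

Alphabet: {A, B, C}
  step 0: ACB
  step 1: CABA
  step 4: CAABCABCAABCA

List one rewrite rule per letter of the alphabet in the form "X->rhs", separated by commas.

A->CA, B->A, C->B

  step 0 ⇒ step 1: ACB ⇒ CA·B·A
    A ↦ CA
    B ↦ A
    C ↦ B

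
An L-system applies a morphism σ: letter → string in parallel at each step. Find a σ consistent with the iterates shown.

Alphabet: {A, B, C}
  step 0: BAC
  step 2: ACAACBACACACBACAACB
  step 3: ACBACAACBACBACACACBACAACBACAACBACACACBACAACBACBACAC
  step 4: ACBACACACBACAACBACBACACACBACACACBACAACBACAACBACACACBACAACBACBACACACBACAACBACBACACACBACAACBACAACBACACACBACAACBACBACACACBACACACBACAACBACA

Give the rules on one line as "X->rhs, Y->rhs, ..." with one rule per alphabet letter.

A->ACB, B->C, C->ACA

  step 3 ⇒ step 4: ACBACAACBACBACACACBACAACBACAACBACACACBACAACBACBACAC ⇒ ACB·ACA·C·ACB·ACA·ACB·ACB·ACA·C·ACB·ACA·C·ACB·ACA·ACB·ACA·ACB·ACA·C·ACB·ACA·ACB·ACB·ACA·C·ACB·ACA·ACB·ACB·ACA·C·ACB·ACA·ACB·ACA·ACB·ACA·C·ACB·ACA·ACB·ACB·ACA·C·ACB·ACA·C·ACB·ACA·ACB·ACA
    A ↦ ACB
    B ↦ C
    C ↦ ACA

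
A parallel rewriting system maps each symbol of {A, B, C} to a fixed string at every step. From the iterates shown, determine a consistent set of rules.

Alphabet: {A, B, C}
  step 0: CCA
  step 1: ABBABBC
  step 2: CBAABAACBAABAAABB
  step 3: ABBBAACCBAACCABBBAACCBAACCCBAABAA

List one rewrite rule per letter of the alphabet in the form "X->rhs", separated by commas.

A->C, B->BAA, C->ABB

  step 2 ⇒ step 3: CBAABAACBAABAAABB ⇒ ABB·BAA·C·C·BAA·C·C·ABB·BAA·C·C·BAA·C·C·C·BAA·BAA
    A ↦ C
    B ↦ BAA
    C ↦ ABB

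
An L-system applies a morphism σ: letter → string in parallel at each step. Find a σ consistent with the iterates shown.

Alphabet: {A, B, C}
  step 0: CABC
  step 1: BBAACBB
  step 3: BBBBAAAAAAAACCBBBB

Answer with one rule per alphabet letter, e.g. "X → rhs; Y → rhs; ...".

A->AA, B->C, C->BB

  step 0 ⇒ step 1: CABC ⇒ BB·AA·C·BB
    A ↦ AA
    B ↦ C
    C ↦ BB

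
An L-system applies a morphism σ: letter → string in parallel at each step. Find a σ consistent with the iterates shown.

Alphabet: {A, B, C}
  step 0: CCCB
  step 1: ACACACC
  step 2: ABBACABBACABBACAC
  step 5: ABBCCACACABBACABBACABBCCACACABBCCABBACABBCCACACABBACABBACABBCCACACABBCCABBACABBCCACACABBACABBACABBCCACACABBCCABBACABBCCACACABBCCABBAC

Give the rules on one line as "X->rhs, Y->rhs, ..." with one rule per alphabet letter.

  step 1 ⇒ step 2: ACACACC ⇒ ABB·AC·ABB·AC·ABB·AC·AC
    A ↦ ABB
    C ↦ AC
  step 0 ⇒ step 1: CCCB ⇒ AC·AC·AC·C
    B ↦ C

A->ABB, B->C, C->AC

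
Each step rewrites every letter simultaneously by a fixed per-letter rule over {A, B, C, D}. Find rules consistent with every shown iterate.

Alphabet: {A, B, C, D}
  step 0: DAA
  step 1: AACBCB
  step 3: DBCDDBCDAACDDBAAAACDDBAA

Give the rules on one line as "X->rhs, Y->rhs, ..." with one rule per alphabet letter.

  step 0 ⇒ step 1: DAA ⇒ AA·CB·CB
    A ↦ CB
    D ↦ AA
    B ↦ CD  (constrained at step 1)
    C ↦ DB  (constrained at step 1)

A->CB, B->CD, C->DB, D->AA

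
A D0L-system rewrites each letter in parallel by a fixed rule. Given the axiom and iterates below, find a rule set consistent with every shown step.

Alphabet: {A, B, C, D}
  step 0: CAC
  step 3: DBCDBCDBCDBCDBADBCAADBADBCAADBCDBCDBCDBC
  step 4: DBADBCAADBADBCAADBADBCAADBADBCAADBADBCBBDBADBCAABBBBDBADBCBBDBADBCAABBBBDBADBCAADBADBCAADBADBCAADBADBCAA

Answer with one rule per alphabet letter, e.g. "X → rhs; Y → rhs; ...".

  step 3 ⇒ step 4: DBCDBCDBCDBCDBADBCAADBADBCAADBCDBCDBCDBC ⇒ DBA·DBC·AA·DBA·DBC·AA·DBA·DBC·AA·DBA·DBC·AA·DBA·DBC·BB·DBA·DBC·AA·BB·BB·DBA·DBC·BB·DBA·DBC·AA·BB·BB·DBA·DBC·AA·DBA·DBC·AA·DBA·DBC·AA·DBA·DBC·AA
    A ↦ BB
    B ↦ DBC
    C ↦ AA
    D ↦ DBA

A->BB, B->DBC, C->AA, D->DBA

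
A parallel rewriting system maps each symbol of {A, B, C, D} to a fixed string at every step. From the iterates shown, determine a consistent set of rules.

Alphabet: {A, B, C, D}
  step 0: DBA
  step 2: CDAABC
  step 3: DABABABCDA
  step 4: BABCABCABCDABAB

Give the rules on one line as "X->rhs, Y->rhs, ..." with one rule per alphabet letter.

A->AB, B->C, C->DA, D->B

  step 3 ⇒ step 4: DABABABCDA ⇒ B·AB·C·AB·C·AB·C·DA·B·AB
    A ↦ AB
    B ↦ C
    C ↦ DA
    D ↦ B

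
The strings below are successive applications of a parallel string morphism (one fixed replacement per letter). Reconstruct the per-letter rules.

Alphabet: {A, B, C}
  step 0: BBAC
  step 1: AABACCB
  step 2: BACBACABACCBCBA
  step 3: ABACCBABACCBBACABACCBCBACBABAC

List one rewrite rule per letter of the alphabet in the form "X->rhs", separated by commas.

A->BAC, B->A, C->CB

  step 2 ⇒ step 3: BACBACABACCBCBA ⇒ A·BAC·CB·A·BAC·CB·BAC·A·BAC·CB·CB·A·CB·A·BAC
    A ↦ BAC
    B ↦ A
    C ↦ CB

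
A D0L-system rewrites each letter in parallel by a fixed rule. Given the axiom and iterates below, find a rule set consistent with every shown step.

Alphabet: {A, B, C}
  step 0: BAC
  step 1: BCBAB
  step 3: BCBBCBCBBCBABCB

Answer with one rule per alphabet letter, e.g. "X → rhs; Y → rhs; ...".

A->BA, B->BC, C->B

  step 0 ⇒ step 1: BAC ⇒ BC·BA·B
    A ↦ BA
    B ↦ BC
    C ↦ B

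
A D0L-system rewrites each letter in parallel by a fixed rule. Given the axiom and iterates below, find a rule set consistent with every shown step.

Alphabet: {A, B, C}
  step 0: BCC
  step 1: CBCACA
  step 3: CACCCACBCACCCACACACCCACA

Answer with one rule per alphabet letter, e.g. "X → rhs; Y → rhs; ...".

  step 0 ⇒ step 1: BCC ⇒ CB·CA·CA
    B ↦ CB
    C ↦ CA
    A ↦ CC  (constrained at step 1)

A->CC, B->CB, C->CA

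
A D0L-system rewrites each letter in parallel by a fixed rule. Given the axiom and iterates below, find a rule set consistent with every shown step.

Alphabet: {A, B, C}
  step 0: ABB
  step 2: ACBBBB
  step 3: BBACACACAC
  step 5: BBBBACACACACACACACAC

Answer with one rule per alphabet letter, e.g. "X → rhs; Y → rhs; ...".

A->B, B->AC, C->B

  step 2 ⇒ step 3: ACBBBB ⇒ B·B·AC·AC·AC·AC
    A ↦ B
    B ↦ AC
    C ↦ B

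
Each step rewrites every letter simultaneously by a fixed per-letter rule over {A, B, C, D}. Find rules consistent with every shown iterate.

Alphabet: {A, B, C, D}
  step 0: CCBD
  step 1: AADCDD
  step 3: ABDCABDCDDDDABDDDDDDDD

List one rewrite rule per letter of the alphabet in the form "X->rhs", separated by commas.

  step 0 ⇒ step 1: CCBD ⇒ A·A·DC·DD
    B ↦ DC
    C ↦ A
    D ↦ DD
    A ↦ AB  (constrained at step 1)

A->AB, B->DC, C->A, D->DD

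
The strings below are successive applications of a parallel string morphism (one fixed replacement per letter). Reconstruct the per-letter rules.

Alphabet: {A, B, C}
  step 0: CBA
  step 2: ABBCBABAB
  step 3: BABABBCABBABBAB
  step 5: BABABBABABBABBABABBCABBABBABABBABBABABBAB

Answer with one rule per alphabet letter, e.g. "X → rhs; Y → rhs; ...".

A->B, B->AB, C->BC

  step 2 ⇒ step 3: ABBCBABAB ⇒ B·AB·AB·BC·AB·B·AB·B·AB
    A ↦ B
    B ↦ AB
    C ↦ BC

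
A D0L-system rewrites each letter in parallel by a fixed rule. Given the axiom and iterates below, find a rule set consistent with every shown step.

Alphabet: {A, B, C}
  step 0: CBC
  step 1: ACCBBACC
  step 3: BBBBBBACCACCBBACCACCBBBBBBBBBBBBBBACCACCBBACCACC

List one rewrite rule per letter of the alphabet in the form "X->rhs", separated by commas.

A->BB, B->BB, C->ACC

  step 0 ⇒ step 1: CBC ⇒ ACC·BB·ACC
    B ↦ BB
    C ↦ ACC
    A ↦ BB  (constrained at step 1)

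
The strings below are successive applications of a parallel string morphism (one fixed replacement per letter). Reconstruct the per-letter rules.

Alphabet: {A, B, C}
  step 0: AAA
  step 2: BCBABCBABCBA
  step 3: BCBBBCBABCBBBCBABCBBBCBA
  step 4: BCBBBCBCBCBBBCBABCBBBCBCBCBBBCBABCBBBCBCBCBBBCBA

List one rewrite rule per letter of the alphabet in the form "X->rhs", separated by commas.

  step 3 ⇒ step 4: BCBBBCBABCBBBCBABCBBBCBA ⇒ BC·BB·BC·BC·BC·BB·BC·BA·BC·BB·BC·BC·BC·BB·BC·BA·BC·BB·BC·BC·BC·BB·BC·BA
    A ↦ BA
    B ↦ BC
    C ↦ BB

A->BA, B->BC, C->BB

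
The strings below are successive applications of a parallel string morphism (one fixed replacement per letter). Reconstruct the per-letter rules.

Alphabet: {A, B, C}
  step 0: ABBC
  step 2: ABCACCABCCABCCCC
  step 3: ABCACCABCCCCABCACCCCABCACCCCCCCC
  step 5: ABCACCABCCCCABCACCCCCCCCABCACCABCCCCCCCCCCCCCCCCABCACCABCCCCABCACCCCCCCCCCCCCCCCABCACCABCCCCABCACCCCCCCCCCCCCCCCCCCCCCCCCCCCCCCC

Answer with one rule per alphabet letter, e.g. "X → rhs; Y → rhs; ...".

A->AB, B->CA, C->CC

  step 2 ⇒ step 3: ABCACCABCCABCCCC ⇒ AB·CA·CC·AB·CC·CC·AB·CA·CC·CC·AB·CA·CC·CC·CC·CC
    A ↦ AB
    B ↦ CA
    C ↦ CC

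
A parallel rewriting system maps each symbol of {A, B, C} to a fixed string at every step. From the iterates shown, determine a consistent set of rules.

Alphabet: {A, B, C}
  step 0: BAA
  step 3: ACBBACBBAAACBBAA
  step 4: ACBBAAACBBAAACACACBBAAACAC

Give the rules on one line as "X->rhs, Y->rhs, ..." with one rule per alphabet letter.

  step 3 ⇒ step 4: ACBBACBBAAACBBAA ⇒ AC·BB·A·A·AC·BB·A·A·AC·AC·AC·BB·A·A·AC·AC
    A ↦ AC
    B ↦ A
    C ↦ BB

A->AC, B->A, C->BB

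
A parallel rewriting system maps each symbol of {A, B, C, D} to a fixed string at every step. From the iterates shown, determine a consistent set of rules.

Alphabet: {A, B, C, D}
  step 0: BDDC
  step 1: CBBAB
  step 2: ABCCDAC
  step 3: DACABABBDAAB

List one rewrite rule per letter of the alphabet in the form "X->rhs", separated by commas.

A->DA, B->C, C->AB, D->B

  step 2 ⇒ step 3: ABCCDAC ⇒ DA·C·AB·AB·B·DA·AB
    A ↦ DA
    B ↦ C
    C ↦ AB
    D ↦ B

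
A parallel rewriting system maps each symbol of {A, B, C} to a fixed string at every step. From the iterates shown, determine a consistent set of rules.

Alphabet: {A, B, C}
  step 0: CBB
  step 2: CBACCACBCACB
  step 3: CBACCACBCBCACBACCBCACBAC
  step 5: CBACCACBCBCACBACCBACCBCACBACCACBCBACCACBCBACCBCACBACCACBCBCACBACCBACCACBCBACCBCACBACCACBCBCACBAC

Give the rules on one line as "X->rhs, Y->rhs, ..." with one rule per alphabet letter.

  step 2 ⇒ step 3: CBACCACBCACB ⇒ CB·AC·CA·CB·CB·CA·CB·AC·CB·CA·CB·AC
    A ↦ CA
    B ↦ AC
    C ↦ CB

A->CA, B->AC, C->CB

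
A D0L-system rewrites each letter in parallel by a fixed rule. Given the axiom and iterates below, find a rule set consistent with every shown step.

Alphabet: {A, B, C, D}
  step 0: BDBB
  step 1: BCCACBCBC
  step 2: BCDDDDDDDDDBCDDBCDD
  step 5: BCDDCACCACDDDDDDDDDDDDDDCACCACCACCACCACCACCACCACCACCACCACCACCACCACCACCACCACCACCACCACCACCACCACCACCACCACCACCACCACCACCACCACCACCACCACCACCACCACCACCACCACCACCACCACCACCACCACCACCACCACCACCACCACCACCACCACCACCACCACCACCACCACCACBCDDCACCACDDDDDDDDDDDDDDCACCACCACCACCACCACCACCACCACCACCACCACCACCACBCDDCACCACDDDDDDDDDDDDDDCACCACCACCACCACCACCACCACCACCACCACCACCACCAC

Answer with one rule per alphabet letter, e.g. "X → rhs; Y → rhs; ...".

A->DDD, B->BC, C->DD, D->CAC

  step 1 ⇒ step 2: BCCACBCBC ⇒ BC·DD·DD·DDD·DD·BC·DD·BC·DD
    A ↦ DDD
    B ↦ BC
    C ↦ DD
  step 0 ⇒ step 1: BDBB ⇒ BC·CAC·BC·BC
    D ↦ CAC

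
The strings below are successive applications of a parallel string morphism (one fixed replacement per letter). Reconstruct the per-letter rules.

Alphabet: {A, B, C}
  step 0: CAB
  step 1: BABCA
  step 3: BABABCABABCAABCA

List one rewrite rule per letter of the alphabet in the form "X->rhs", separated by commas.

  step 0 ⇒ step 1: CAB ⇒ B·AB·CA
    A ↦ AB
    B ↦ CA
    C ↦ B

A->AB, B->CA, C->B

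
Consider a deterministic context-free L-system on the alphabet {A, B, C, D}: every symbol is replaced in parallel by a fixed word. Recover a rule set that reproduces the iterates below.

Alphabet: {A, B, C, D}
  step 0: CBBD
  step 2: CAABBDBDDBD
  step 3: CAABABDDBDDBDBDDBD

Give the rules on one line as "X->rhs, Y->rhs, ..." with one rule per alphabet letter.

A->AB, B->D, C->CA, D->BD

  step 2 ⇒ step 3: CAABBDBDDBD ⇒ CA·AB·AB·D·D·BD·D·BD·BD·D·BD
    A ↦ AB
    B ↦ D
    C ↦ CA
    D ↦ BD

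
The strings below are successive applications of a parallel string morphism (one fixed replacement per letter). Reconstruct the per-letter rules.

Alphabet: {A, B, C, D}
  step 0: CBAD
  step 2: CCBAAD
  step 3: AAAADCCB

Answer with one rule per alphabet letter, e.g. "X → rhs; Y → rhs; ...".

  step 2 ⇒ step 3: CCBAAD ⇒ AA·AA·D·C·C·B
    A ↦ C
    B ↦ D
    C ↦ AA
    D ↦ B

A->C, B->D, C->AA, D->B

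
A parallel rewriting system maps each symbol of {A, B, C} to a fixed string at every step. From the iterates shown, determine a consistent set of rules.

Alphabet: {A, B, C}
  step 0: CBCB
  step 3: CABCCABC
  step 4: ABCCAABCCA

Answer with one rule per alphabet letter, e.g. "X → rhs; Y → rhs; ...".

  step 3 ⇒ step 4: CABCCABC ⇒ A·BC·C·A·A·BC·C·A
    A ↦ BC
    B ↦ C
    C ↦ A

A->BC, B->C, C->A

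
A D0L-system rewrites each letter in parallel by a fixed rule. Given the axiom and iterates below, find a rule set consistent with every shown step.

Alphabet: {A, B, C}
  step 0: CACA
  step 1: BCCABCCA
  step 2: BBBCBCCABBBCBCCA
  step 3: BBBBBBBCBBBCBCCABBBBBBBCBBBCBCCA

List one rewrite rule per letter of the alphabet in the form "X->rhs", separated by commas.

A->CA, B->BB, C->BC

  step 2 ⇒ step 3: BBBCBCCABBBCBCCA ⇒ BB·BB·BB·BC·BB·BC·BC·CA·BB·BB·BB·BC·BB·BC·BC·CA
    A ↦ CA
    B ↦ BB
    C ↦ BC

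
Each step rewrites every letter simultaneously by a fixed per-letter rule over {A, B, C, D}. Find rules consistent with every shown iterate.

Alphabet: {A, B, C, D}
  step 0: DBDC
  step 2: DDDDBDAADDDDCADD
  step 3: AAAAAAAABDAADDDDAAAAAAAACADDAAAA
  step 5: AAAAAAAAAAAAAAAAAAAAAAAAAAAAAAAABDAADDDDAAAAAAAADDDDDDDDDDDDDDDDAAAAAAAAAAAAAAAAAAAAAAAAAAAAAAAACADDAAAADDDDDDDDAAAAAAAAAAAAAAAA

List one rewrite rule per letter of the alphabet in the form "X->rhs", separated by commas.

A->DD, B->BD, C->CA, D->AA

  step 2 ⇒ step 3: DDDDBDAADDDDCADD ⇒ AA·AA·AA·AA·BD·AA·DD·DD·AA·AA·AA·AA·CA·DD·AA·AA
    A ↦ DD
    B ↦ BD
    C ↦ CA
    D ↦ AA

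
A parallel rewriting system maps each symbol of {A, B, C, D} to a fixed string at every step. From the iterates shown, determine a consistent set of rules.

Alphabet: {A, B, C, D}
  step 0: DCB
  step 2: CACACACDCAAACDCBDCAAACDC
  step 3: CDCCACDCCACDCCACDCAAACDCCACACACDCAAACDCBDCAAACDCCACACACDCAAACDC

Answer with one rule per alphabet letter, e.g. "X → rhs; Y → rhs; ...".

A->CA, B->BDC, C->CDC, D->AAA

  step 2 ⇒ step 3: CACACACDCAAACDCBDCAAACDC ⇒ CDC·CA·CDC·CA·CDC·CA·CDC·AAA·CDC·CA·CA·CA·CDC·AAA·CDC·BDC·AAA·CDC·CA·CA·CA·CDC·AAA·CDC
    A ↦ CA
    B ↦ BDC
    C ↦ CDC
    D ↦ AAA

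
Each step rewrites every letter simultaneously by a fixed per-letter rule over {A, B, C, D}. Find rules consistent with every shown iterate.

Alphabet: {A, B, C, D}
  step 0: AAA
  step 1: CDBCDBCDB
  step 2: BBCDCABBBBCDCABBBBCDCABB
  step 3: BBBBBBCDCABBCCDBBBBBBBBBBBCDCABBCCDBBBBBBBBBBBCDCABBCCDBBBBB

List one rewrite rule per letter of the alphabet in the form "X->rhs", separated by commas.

A->CDB, B->BB, C->BBC, D->DCA

  step 2 ⇒ step 3: BBCDCABBBBCDCABBBBCDCABB ⇒ BB·BB·BBC·DCA·BBC·CDB·BB·BB·BB·BB·BBC·DCA·BBC·CDB·BB·BB·BB·BB·BBC·DCA·BBC·CDB·BB·BB
    A ↦ CDB
    B ↦ BB
    C ↦ BBC
    D ↦ DCA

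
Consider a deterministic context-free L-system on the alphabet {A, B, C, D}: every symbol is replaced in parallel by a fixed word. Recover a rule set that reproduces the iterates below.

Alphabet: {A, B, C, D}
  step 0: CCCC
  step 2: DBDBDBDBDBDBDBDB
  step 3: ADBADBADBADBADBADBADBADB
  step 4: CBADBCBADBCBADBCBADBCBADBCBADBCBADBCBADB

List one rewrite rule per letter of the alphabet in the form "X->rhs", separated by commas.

  step 3 ⇒ step 4: ADBADBADBADBADBADBADBADB ⇒ CB·A·DB·CB·A·DB·CB·A·DB·CB·A·DB·CB·A·DB·CB·A·DB·CB·A·DB·CB·A·DB
    A ↦ CB
    B ↦ DB
    D ↦ A
    C ↦ BB  (constrained at step 0)

A->CB, B->DB, C->BB, D->A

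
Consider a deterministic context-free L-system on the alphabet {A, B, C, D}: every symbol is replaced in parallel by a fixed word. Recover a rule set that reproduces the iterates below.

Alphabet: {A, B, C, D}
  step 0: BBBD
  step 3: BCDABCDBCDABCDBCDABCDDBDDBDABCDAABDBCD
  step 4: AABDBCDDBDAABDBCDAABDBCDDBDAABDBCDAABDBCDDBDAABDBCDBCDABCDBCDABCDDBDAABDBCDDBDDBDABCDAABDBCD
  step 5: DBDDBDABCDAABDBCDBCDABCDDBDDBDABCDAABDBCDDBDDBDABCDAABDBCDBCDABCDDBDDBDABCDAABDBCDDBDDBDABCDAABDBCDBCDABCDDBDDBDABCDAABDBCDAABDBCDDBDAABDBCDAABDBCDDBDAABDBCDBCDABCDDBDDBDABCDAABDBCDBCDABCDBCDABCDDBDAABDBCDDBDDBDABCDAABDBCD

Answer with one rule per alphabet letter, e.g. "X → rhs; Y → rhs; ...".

A->DBD, B->A, C->ABD, D->BCD

  step 4 ⇒ step 5: AABDBCDDBDAABDBCDAABDBCDDBDAABDBCDAABDBCDDBDAABDBCDBCDABCDBCDABCDDBDAABDBCDDBDDBDABCDAABDBCD ⇒ DBD·DBD·A·BCD·A·ABD·BCD·BCD·A·BCD·DBD·DBD·A·BCD·A·ABD·BCD·DBD·DBD·A·BCD·A·ABD·BCD·BCD·A·BCD·DBD·DBD·A·BCD·A·ABD·BCD·DBD·DBD·A·BCD·A·ABD·BCD·BCD·A·BCD·DBD·DBD·A·BCD·A·ABD·BCD·A·ABD·BCD·DBD·A·ABD·BCD·A·ABD·BCD·DBD·A·ABD·BCD·BCD·A·BCD·DBD·DBD·A·BCD·A·ABD·BCD·BCD·A·BCD·BCD·A·BCD·DBD·A·ABD·BCD·DBD·DBD·A·BCD·A·ABD·BCD
    A ↦ DBD
    B ↦ A
    C ↦ ABD
    D ↦ BCD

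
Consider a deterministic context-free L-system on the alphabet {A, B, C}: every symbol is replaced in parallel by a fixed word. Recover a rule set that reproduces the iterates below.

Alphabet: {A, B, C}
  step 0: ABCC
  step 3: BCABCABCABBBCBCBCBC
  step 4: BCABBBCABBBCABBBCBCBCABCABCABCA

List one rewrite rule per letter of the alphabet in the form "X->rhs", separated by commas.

A->BB, B->BC, C->A

  step 3 ⇒ step 4: BCABCABCABBBCBCBCBC ⇒ BC·A·BB·BC·A·BB·BC·A·BB·BC·BC·BC·A·BC·A·BC·A·BC·A
    A ↦ BB
    B ↦ BC
    C ↦ A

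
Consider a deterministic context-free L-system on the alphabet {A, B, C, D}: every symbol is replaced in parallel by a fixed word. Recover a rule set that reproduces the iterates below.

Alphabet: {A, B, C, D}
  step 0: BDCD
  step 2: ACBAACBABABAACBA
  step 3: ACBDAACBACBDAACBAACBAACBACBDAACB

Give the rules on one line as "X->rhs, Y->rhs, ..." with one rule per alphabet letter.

A->ACB, B->A, C->D, D->BAB

  step 2 ⇒ step 3: ACBAACBABABAACBA ⇒ ACB·D·A·ACB·ACB·D·A·ACB·A·ACB·A·ACB·ACB·D·A·ACB
    A ↦ ACB
    B ↦ A
    C ↦ D
    D ↦ BAB  (constrained at step 0)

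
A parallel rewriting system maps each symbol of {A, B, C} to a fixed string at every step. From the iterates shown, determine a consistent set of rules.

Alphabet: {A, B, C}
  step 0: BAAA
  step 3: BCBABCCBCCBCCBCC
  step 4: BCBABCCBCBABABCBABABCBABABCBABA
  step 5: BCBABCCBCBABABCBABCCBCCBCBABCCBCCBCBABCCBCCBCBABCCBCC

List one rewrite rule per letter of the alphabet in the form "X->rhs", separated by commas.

  step 4 ⇒ step 5: BCBABCCBCBABABCBABABCBABABCBABA ⇒ BC·BA·BC·C·BC·BA·BA·BC·BA·BC·C·BC·C·BC·BA·BC·C·BC·C·BC·BA·BC·C·BC·C·BC·BA·BC·C·BC·C
    A ↦ C
    B ↦ BC
    C ↦ BA

A->C, B->BC, C->BA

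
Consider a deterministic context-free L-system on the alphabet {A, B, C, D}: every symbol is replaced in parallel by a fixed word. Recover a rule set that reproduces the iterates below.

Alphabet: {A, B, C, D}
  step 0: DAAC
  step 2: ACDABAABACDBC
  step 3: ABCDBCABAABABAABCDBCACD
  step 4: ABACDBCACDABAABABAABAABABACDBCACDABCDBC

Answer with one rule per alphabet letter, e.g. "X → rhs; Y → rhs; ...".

  step 3 ⇒ step 4: ABCDBCABAABABAABCDBCACD ⇒ AB·A·CD·BC·A·CD·AB·A·AB·AB·A·AB·A·AB·AB·A·CD·BC·A·CD·AB·CD·BC
    A ↦ AB
    B ↦ A
    C ↦ CD
    D ↦ BC

A->AB, B->A, C->CD, D->BC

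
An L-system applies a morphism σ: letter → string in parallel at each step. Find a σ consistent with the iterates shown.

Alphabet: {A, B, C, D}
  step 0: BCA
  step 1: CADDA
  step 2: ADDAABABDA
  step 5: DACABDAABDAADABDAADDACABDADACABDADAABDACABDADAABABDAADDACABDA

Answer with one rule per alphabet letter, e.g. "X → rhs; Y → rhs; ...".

A->DA, B->C, C->AD, D->AB

  step 1 ⇒ step 2: CADDA ⇒ AD·DA·AB·AB·DA
    A ↦ DA
    C ↦ AD
    D ↦ AB
  step 0 ⇒ step 1: BCA ⇒ C·AD·DA
    B ↦ C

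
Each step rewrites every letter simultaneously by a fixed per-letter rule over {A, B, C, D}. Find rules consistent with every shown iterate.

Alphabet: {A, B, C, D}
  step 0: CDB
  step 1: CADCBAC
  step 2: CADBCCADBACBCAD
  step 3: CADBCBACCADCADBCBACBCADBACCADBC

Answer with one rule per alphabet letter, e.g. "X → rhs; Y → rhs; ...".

  step 2 ⇒ step 3: CADBCCADBACBCAD ⇒ CAD·B·C·BAC·CAD·CAD·B·C·BAC·B·CAD·BAC·CAD·B·C
    A ↦ B
    B ↦ BAC
    C ↦ CAD
    D ↦ C

A->B, B->BAC, C->CAD, D->C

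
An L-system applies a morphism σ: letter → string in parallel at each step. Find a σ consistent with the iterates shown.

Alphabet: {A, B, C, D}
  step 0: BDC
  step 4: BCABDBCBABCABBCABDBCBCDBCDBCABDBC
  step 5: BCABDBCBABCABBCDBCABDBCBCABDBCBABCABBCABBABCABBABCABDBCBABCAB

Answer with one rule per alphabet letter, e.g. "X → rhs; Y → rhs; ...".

A->D, B->BC, C->AB, D->BA

  step 4 ⇒ step 5: BCABDBCBABCABBCABDBCBCDBCDBCABDBC ⇒ BC·AB·D·BC·BA·BC·AB·BC·D·BC·AB·D·BC·BC·AB·D·BC·BA·BC·AB·BC·AB·BA·BC·AB·BA·BC·AB·D·BC·BA·BC·AB
    A ↦ D
    B ↦ BC
    C ↦ AB
    D ↦ BA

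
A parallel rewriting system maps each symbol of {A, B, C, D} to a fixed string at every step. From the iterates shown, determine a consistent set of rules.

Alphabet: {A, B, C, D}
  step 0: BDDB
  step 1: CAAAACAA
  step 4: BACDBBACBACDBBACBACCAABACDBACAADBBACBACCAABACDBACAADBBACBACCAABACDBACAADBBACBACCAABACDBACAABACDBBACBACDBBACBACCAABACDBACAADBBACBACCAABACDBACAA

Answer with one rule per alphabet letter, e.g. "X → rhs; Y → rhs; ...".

  step 0 ⇒ step 1: BDDB ⇒ CAA·A·A·CAA
    B ↦ CAA
    D ↦ A
    A ↦ BAC  (constrained at step 1)
    C ↦ DB  (constrained at step 1)

A->BAC, B->CAA, C->DB, D->A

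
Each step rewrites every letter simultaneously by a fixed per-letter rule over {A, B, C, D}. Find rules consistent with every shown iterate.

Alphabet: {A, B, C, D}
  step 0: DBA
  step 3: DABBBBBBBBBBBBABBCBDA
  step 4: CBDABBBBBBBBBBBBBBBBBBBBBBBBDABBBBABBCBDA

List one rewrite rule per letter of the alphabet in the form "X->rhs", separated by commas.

  step 3 ⇒ step 4: DABBBBBBBBBBBBABBCBDA ⇒ CB·DA·BB·BB·BB·BB·BB·BB·BB·BB·BB·BB·BB·BB·DA·BB·BB·A·BB·CB·DA
    A ↦ DA
    B ↦ BB
    C ↦ A
    D ↦ CB

A->DA, B->BB, C->A, D->CB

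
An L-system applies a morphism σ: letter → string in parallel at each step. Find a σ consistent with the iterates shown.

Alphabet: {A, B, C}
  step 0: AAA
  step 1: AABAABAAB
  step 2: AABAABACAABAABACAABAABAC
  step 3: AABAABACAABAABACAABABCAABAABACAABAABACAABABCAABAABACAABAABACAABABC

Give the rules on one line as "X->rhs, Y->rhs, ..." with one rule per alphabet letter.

A->AAB, B->AC, C->ABC

  step 2 ⇒ step 3: AABAABACAABAABACAABAABAC ⇒ AAB·AAB·AC·AAB·AAB·AC·AAB·ABC·AAB·AAB·AC·AAB·AAB·AC·AAB·ABC·AAB·AAB·AC·AAB·AAB·AC·AAB·ABC
    A ↦ AAB
    B ↦ AC
    C ↦ ABC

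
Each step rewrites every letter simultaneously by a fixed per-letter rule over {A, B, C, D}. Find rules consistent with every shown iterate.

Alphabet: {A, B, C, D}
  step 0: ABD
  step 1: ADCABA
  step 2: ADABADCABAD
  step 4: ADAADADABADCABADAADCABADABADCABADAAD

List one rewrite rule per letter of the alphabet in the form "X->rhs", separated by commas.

A->AD, B->CAB, C->B, D->A

  step 1 ⇒ step 2: ADCABA ⇒ AD·A·B·AD·CAB·AD
    A ↦ AD
    B ↦ CAB
    C ↦ B
    D ↦ A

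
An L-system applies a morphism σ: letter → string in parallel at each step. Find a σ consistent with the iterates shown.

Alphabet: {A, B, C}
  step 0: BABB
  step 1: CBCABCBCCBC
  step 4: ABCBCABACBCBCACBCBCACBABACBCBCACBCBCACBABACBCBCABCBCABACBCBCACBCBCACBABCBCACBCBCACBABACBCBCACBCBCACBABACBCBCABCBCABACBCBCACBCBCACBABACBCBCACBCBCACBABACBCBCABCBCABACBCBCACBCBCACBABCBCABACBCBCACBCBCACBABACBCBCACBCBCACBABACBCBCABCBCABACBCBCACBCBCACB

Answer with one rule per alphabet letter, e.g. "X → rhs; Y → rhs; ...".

  step 0 ⇒ step 1: BABB ⇒ CBC·AB·CBC·CBC
    A ↦ AB
    B ↦ CBC
    C ↦ ACB  (constrained at step 1)

A->AB, B->CBC, C->ACB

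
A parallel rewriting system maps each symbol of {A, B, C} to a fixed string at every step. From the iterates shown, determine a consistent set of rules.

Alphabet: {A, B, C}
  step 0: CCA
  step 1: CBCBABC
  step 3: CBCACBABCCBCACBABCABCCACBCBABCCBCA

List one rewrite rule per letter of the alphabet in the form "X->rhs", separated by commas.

  step 0 ⇒ step 1: CCA ⇒ CB·CB·ABC
    A ↦ ABC
    C ↦ CB
    B ↦ CA  (constrained at step 1)

A->ABC, B->CA, C->CB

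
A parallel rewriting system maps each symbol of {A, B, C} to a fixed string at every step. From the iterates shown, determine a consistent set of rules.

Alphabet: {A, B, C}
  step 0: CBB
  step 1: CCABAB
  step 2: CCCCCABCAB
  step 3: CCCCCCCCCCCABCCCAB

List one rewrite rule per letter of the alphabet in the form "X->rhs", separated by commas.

A->C, B->AB, C->CC

  step 2 ⇒ step 3: CCCCCABCAB ⇒ CC·CC·CC·CC·CC·C·AB·CC·C·AB
    A ↦ C
    B ↦ AB
    C ↦ CC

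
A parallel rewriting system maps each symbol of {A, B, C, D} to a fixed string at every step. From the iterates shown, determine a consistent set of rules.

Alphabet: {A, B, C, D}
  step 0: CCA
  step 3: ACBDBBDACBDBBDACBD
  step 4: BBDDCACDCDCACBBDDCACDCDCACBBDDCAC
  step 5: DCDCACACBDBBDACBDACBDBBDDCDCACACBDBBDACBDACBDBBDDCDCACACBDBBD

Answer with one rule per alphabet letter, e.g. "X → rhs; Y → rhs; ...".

A->B, B->DC, C->BD, D->AC

  step 4 ⇒ step 5: BBDDCACDCDCACBBDDCACDCDCACBBDDCAC ⇒ DC·DC·AC·AC·BD·B·BD·AC·BD·AC·BD·B·BD·DC·DC·AC·AC·BD·B·BD·AC·BD·AC·BD·B·BD·DC·DC·AC·AC·BD·B·BD
    A ↦ B
    B ↦ DC
    C ↦ BD
    D ↦ AC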